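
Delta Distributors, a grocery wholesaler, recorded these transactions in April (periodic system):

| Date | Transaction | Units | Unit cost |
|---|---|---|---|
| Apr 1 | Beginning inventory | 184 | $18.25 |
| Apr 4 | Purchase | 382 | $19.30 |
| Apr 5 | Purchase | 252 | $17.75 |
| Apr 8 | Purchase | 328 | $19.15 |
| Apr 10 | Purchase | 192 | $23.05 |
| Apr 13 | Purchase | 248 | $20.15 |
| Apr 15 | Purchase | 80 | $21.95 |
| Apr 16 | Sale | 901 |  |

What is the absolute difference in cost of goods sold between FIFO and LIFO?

FIFO COGS: 184 @ $18.25 + 382 @ $19.30 + 252 @ $17.75 + 83 @ $19.15 = $16,793.05
LIFO COGS: 80 @ $21.95 + 248 @ $20.15 + 192 @ $23.05 + 328 @ $19.15 + 53 @ $17.75 = $18,400.75
Difference = |$16,793.05 − $18,400.75| = $1,607.70

$1,607.70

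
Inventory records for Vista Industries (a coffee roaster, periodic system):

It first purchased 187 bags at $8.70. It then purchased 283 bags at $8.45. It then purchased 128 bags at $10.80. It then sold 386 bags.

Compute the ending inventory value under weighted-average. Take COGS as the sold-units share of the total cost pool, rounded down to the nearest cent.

Sale 1, sell 386: 386/598 × $5,400.65 → $3,486.03
Ending inventory (cost pool remaining) = $1,914.62
Check: goods available $5,400.65 = COGS $3,486.03 + ending $1,914.62

Ending inventory = $1,914.62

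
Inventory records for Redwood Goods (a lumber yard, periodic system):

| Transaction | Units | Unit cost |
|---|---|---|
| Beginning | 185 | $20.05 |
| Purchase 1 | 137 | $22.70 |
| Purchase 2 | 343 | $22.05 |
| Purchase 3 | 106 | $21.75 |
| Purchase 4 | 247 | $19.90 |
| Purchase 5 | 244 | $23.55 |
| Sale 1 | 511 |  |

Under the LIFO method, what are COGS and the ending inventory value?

Sale 1 (511) [LIFO — newest first]: 244 @ $23.55 + 247 @ $19.90 + 20 @ $21.75 = $11,096.50
Ending inventory: 185 @ $20.05 + 137 @ $22.70 + 343 @ $22.05 + 86 @ $21.75 = $16,252.80
Check: goods available $27,349.30 = COGS $11,096.50 + ending $16,252.80

COGS = $11,096.50; ending inventory = $16,252.80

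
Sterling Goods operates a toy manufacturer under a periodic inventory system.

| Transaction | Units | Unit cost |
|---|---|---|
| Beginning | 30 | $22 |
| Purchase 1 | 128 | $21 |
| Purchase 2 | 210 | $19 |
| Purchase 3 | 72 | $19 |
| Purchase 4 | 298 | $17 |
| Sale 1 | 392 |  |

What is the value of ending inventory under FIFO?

Ending inventory = $5,978

Sale 1 (392) [FIFO — oldest first]: 30 @ $22 + 128 @ $21 + 210 @ $19 + 24 @ $19 = $7,794
Ending inventory: 48 @ $19 + 298 @ $17 = $5,978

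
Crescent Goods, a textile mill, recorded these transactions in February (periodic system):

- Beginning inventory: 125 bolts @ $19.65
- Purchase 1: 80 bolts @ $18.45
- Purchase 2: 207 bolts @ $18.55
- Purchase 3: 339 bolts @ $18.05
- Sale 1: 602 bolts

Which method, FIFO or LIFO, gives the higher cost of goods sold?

FIFO

FIFO COGS: 125 @ $19.65 + 80 @ $18.45 + 207 @ $18.55 + 190 @ $18.05 = $11,201.60
LIFO COGS: 339 @ $18.05 + 207 @ $18.55 + 56 @ $18.45 = $10,992.00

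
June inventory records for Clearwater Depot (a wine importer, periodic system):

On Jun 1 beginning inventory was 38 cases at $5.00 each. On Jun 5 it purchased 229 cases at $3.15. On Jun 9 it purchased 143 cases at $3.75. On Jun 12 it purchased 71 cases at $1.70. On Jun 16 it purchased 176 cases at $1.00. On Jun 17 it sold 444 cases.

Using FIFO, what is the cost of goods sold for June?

Jun 17, 444 sold [FIFO — oldest first]: 38 @ $5.00 + 229 @ $3.15 + 143 @ $3.75 + 34 @ $1.70 = $1,505.40
Ending inventory: 37 @ $1.70 + 176 @ $1.00 = $238.90
Check: goods available $1,744.30 = COGS $1,505.40 + ending $238.90

COGS = $1,505.40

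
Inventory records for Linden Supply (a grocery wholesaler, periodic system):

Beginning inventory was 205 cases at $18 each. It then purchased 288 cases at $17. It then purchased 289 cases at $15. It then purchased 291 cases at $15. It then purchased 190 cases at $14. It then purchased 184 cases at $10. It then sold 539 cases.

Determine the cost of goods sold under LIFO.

Sale 1 (539) [LIFO — newest first]: 184 @ $10 + 190 @ $14 + 165 @ $15 = $6,975
Ending inventory: 205 @ $18 + 288 @ $17 + 289 @ $15 + 126 @ $15 = $14,811
Check: goods available $21,786 = COGS $6,975 + ending $14,811

COGS = $6,975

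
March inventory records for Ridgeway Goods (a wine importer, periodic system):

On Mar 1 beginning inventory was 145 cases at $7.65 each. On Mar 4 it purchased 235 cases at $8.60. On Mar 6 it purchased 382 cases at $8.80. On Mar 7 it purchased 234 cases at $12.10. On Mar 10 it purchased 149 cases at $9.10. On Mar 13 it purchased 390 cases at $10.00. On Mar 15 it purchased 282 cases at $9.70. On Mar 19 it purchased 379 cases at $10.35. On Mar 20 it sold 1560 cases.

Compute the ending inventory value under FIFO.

Ending inventory = $6,415.55

Mar 20, 1560 sold [FIFO — oldest first]: 145 @ $7.65 + 235 @ $8.60 + 382 @ $8.80 + 234 @ $12.10 + 149 @ $9.10 + 390 @ $10.00 + 25 @ $9.70 = $14,821.65
Ending inventory: 257 @ $9.70 + 379 @ $10.35 = $6,415.55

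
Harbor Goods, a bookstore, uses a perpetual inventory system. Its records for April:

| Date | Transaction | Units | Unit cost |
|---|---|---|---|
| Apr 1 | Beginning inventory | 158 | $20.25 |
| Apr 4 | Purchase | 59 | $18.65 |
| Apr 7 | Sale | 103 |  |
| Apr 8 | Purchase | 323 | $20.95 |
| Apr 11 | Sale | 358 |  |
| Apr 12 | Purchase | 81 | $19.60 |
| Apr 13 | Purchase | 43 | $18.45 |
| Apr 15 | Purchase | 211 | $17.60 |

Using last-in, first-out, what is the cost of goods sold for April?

Apr 7, 103 sold [LIFO — newest first]: 59 @ $18.65 + 44 @ $20.25 = $1,991.35
Apr 11, 358 sold [LIFO — newest first]: 323 @ $20.95 + 35 @ $20.25 = $7,475.60
Total COGS = $1,991.35 + $7,475.60 = $9,466.95
Ending inventory: 79 @ $20.25 + 81 @ $19.60 + 43 @ $18.45 + 211 @ $17.60 = $7,694.30

COGS = $9,466.95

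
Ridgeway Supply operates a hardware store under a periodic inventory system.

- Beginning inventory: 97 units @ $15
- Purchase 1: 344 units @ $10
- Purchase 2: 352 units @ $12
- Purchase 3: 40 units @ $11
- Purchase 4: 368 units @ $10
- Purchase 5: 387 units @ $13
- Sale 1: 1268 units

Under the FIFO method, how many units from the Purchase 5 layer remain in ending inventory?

Sale 1 (1268) [FIFO — oldest first]: 97 @ $15 + 344 @ $10 + 352 @ $12 + 40 @ $11 + 368 @ $10 + 67 @ $13 = $14,110
Ending inventory: 320 @ $13 = $4,160

320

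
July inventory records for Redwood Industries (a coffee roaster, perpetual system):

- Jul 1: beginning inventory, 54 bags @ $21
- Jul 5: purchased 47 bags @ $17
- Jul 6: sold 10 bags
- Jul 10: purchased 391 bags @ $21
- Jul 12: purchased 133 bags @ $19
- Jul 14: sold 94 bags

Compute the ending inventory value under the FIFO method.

Jul 6, 10 sold [FIFO — oldest first]: 10 @ $21 = $210
Jul 14, 94 sold [FIFO — oldest first]: 44 @ $21 + 47 @ $17 + 3 @ $21 = $1,786
Total COGS = $210 + $1,786 = $1,996
Ending inventory: 388 @ $21 + 133 @ $19 = $10,675
Check: goods available $12,671 = COGS $1,996 + ending $10,675

Ending inventory = $10,675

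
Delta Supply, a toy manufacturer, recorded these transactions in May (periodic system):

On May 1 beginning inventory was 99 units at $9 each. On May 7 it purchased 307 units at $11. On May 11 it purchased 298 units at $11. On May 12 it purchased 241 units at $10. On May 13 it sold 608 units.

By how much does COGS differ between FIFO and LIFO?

$43

FIFO COGS: 99 @ $9 + 307 @ $11 + 202 @ $11 = $6,490
LIFO COGS: 241 @ $10 + 298 @ $11 + 69 @ $11 = $6,447
Difference = |$6,490 − $6,447| = $43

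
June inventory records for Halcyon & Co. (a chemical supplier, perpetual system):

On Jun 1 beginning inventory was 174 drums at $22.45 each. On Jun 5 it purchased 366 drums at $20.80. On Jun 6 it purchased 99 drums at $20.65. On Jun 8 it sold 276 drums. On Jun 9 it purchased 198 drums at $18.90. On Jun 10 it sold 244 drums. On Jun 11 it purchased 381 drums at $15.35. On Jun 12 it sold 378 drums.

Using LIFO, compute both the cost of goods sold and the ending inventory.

Jun 8, 276 sold [LIFO — newest first]: 99 @ $20.65 + 177 @ $20.80 = $5,725.95
Jun 10, 244 sold [LIFO — newest first]: 198 @ $18.90 + 46 @ $20.80 = $4,699.00
Jun 12, 378 sold [LIFO — newest first]: 378 @ $15.35 = $5,802.30
Total COGS = $5,725.95 + $4,699.00 + $5,802.30 = $16,227.25
Ending inventory: 174 @ $22.45 + 143 @ $20.80 + 3 @ $15.35 = $6,926.75
Check: goods available $23,154.00 = COGS $16,227.25 + ending $6,926.75

COGS = $16,227.25; ending inventory = $6,926.75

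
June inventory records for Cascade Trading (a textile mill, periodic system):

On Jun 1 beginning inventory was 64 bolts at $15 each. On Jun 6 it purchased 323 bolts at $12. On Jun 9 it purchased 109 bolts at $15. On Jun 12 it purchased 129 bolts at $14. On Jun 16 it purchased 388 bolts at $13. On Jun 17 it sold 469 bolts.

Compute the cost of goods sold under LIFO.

COGS = $6,178

Jun 17, 469 sold [LIFO — newest first]: 388 @ $13 + 81 @ $14 = $6,178
Ending inventory: 64 @ $15 + 323 @ $12 + 109 @ $15 + 48 @ $14 = $7,143
Check: goods available $13,321 = COGS $6,178 + ending $7,143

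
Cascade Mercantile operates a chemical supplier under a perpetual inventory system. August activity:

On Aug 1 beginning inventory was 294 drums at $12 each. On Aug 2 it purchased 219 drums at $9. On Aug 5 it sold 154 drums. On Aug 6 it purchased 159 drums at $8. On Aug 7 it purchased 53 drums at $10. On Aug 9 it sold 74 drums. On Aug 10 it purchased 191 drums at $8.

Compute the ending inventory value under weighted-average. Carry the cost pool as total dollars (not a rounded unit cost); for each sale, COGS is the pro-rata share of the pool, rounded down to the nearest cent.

After Aug 1: 294 on hand, pool $3,528.00 (≈ $12.0000 each)
After Aug 2: 513 on hand, pool $5,499.00 (≈ $10.7193 each)
Aug 5, sell 154: 154/513 × $5,499.00 → $1,650.77
After Aug 6: 518 on hand, pool $5,120.23 (≈ $9.8846 each)
After Aug 7: 571 on hand, pool $5,650.23 (≈ $9.8953 each)
Aug 9, sell 74: 74/571 × $5,650.23 → $732.25
After Aug 10: 688 on hand, pool $6,445.98 (≈ $9.3692 each)
Total COGS = $1,650.77 + $732.25 = $2,383.02
Ending inventory (cost pool remaining) = $6,445.98
Check: goods available $8,829.00 = COGS $2,383.02 + ending $6,445.98

Ending inventory = $6,445.98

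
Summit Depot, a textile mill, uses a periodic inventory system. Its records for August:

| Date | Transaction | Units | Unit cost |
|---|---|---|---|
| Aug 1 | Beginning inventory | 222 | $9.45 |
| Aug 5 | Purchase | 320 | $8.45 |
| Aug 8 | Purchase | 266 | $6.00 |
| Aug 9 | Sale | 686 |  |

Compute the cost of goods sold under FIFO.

COGS = $5,665.90

Aug 9, 686 sold [FIFO — oldest first]: 222 @ $9.45 + 320 @ $8.45 + 144 @ $6.00 = $5,665.90
Ending inventory: 122 @ $6.00 = $732.00
Check: goods available $6,397.90 = COGS $5,665.90 + ending $732.00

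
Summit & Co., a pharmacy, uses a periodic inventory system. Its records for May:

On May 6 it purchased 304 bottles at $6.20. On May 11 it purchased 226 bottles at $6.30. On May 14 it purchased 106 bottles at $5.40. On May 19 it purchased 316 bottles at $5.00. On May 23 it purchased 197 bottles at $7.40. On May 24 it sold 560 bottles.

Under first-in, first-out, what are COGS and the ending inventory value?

May 24, 560 sold [FIFO — oldest first]: 304 @ $6.20 + 226 @ $6.30 + 30 @ $5.40 = $3,470.60
Ending inventory: 76 @ $5.40 + 316 @ $5.00 + 197 @ $7.40 = $3,448.20

COGS = $3,470.60; ending inventory = $3,448.20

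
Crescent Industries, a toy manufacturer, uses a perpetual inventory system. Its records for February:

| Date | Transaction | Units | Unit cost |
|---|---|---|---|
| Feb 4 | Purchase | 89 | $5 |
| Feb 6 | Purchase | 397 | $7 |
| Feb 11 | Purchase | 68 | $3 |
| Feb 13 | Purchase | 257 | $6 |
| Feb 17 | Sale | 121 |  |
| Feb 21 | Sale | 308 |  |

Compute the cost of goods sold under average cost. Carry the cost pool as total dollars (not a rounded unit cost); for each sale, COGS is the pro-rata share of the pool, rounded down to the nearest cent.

COGS = $2,629.00

After Feb 4: 89 on hand, pool $445.00 (≈ $5.0000 each)
After Feb 6: 486 on hand, pool $3,224.00 (≈ $6.6337 each)
After Feb 11: 554 on hand, pool $3,428.00 (≈ $6.1877 each)
After Feb 13: 811 on hand, pool $4,970.00 (≈ $6.1282 each)
Feb 17, sell 121: 121/811 × $4,970.00 → $741.51
Feb 21, sell 308: 308/690 × $4,228.49 → $1,887.49
Total COGS = $741.51 + $1,887.49 = $2,629.00
Ending inventory (cost pool remaining) = $2,341.00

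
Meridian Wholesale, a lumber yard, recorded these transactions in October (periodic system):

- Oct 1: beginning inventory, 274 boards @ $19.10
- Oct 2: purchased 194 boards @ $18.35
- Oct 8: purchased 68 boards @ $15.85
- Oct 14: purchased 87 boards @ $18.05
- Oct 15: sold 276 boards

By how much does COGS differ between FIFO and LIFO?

$401.60

FIFO COGS: 274 @ $19.10 + 2 @ $18.35 = $5,270.10
LIFO COGS: 87 @ $18.05 + 68 @ $15.85 + 121 @ $18.35 = $4,868.50
Difference = |$5,270.10 − $4,868.50| = $401.60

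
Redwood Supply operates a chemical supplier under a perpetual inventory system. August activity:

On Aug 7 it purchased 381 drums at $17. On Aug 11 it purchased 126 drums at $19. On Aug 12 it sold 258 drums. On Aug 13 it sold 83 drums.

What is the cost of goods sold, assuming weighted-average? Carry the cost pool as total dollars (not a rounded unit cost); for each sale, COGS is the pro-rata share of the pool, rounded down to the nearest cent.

After Aug 7: 381 on hand, pool $6,477.00 (≈ $17.0000 each)
After Aug 11: 507 on hand, pool $8,871.00 (≈ $17.4970 each)
Aug 12, sell 258: 258/507 × $8,871.00 → $4,514.23
Aug 13, sell 83: 83/249 × $4,356.77 → $1,452.25
Total COGS = $4,514.23 + $1,452.25 = $5,966.48
Ending inventory (cost pool remaining) = $2,904.52

COGS = $5,966.48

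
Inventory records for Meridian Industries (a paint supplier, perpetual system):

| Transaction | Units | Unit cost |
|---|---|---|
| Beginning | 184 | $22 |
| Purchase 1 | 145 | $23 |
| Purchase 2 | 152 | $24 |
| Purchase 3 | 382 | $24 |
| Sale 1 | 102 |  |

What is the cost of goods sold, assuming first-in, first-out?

Sale 1 (102) [FIFO — oldest first]: 102 @ $22 = $2,244
Ending inventory: 82 @ $22 + 145 @ $23 + 152 @ $24 + 382 @ $24 = $17,955
Check: goods available $20,199 = COGS $2,244 + ending $17,955

COGS = $2,244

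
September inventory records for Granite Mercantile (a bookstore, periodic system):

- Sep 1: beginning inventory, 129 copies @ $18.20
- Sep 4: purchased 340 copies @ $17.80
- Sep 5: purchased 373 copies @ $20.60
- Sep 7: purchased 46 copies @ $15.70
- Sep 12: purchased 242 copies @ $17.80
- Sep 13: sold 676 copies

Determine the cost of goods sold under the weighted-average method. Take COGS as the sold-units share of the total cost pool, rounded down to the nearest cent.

Sep 13, sell 676: 676/1130 × $21,113.40 → $12,630.67
Ending inventory (cost pool remaining) = $8,482.73

COGS = $12,630.67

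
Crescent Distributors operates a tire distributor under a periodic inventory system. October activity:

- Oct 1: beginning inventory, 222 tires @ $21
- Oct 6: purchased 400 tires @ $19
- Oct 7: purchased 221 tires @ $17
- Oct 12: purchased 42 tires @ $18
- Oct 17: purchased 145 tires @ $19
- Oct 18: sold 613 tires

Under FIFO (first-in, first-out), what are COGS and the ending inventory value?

COGS = $12,091; ending inventory = $7,439

Oct 18, 613 sold [FIFO — oldest first]: 222 @ $21 + 391 @ $19 = $12,091
Ending inventory: 9 @ $19 + 221 @ $17 + 42 @ $18 + 145 @ $19 = $7,439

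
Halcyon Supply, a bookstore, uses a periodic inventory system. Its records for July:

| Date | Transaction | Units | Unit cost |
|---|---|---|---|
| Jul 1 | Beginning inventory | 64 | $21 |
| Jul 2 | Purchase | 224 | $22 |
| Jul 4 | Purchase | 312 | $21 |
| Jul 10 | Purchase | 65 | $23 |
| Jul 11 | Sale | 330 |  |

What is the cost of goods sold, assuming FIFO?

Jul 11, 330 sold [FIFO — oldest first]: 64 @ $21 + 224 @ $22 + 42 @ $21 = $7,154
Ending inventory: 270 @ $21 + 65 @ $23 = $7,165

COGS = $7,154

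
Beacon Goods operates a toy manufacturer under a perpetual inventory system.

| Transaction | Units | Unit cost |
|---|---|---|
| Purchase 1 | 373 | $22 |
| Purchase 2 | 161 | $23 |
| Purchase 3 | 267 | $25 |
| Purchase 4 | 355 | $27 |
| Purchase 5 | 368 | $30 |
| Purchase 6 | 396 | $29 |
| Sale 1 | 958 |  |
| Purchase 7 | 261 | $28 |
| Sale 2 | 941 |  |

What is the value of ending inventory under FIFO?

Sale 1 (958) [FIFO — oldest first]: 373 @ $22 + 161 @ $23 + 267 @ $25 + 157 @ $27 = $22,823
Sale 2 (941) [FIFO — oldest first]: 198 @ $27 + 368 @ $30 + 375 @ $29 = $27,261
Total COGS = $22,823 + $27,261 = $50,084
Ending inventory: 21 @ $29 + 261 @ $28 = $7,917

Ending inventory = $7,917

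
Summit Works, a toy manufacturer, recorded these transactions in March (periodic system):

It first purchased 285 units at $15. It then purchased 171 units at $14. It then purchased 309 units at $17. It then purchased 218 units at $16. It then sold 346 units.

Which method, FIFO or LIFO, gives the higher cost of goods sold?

FIFO COGS: 285 @ $15 + 61 @ $14 = $5,129
LIFO COGS: 218 @ $16 + 128 @ $17 = $5,664

LIFO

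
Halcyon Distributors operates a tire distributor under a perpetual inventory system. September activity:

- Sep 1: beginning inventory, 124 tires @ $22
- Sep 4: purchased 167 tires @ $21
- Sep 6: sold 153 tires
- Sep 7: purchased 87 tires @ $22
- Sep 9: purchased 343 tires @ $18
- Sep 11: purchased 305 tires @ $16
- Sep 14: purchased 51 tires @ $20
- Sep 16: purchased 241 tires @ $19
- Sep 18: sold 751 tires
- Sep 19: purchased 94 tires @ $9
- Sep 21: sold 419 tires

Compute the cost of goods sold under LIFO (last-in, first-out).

COGS = $23,690

Sep 6, 153 sold [LIFO — newest first]: 153 @ $21 = $3,213
Sep 18, 751 sold [LIFO — newest first]: 241 @ $19 + 51 @ $20 + 305 @ $16 + 154 @ $18 = $13,251
Sep 21, 419 sold [LIFO — newest first]: 94 @ $9 + 189 @ $18 + 87 @ $22 + 14 @ $21 + 35 @ $22 = $7,226
Total COGS = $3,213 + $13,251 + $7,226 = $23,690
Ending inventory: 89 @ $22 = $1,958
Check: goods available $25,648 = COGS $23,690 + ending $1,958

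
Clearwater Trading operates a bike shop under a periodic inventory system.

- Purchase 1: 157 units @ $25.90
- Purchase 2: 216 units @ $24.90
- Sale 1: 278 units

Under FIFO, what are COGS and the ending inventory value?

Sale 1 (278) [FIFO — oldest first]: 157 @ $25.90 + 121 @ $24.90 = $7,079.20
Ending inventory: 95 @ $24.90 = $2,365.50
Check: goods available $9,444.70 = COGS $7,079.20 + ending $2,365.50

COGS = $7,079.20; ending inventory = $2,365.50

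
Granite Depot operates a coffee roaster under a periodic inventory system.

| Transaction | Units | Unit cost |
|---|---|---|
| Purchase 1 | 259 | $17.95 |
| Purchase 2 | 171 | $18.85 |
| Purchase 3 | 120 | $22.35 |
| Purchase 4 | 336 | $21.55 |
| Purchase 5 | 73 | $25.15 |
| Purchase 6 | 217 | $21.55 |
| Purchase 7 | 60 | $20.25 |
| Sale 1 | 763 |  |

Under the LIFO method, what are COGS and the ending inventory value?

COGS = $16,689.05; ending inventory = $8,833.45

Sale 1 (763) [LIFO — newest first]: 60 @ $20.25 + 217 @ $21.55 + 73 @ $25.15 + 336 @ $21.55 + 77 @ $22.35 = $16,689.05
Ending inventory: 259 @ $17.95 + 171 @ $18.85 + 43 @ $22.35 = $8,833.45
Check: goods available $25,522.50 = COGS $16,689.05 + ending $8,833.45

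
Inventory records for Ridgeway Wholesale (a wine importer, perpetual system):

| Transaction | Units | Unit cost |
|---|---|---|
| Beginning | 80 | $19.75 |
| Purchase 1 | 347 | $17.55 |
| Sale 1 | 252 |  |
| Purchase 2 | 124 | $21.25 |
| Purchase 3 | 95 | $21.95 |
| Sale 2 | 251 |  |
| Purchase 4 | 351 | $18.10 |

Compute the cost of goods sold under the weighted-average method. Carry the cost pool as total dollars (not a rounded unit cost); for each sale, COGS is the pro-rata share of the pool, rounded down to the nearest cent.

COGS = $9,536.03

After Beginning: 80 on hand, pool $1,580.00 (≈ $19.7500 each)
After Purchase 1: 427 on hand, pool $7,669.85 (≈ $17.9622 each)
Sale 1, sell 252: 252/427 × $7,669.85 → $4,526.46
After Purchase 2: 299 on hand, pool $5,778.39 (≈ $19.3257 each)
After Purchase 3: 394 on hand, pool $7,863.64 (≈ $19.9585 each)
Sale 2, sell 251: 251/394 × $7,863.64 → $5,009.57
After Purchase 4: 494 on hand, pool $9,207.17 (≈ $18.6380 each)
Total COGS = $4,526.46 + $5,009.57 = $9,536.03
Ending inventory (cost pool remaining) = $9,207.17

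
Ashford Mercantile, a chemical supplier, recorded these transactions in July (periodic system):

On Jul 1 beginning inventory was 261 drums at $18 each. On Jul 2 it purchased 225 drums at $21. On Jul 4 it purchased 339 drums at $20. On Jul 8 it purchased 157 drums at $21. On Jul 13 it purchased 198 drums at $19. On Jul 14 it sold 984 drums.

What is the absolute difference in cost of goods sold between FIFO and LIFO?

$196

FIFO COGS: 261 @ $18 + 225 @ $21 + 339 @ $20 + 157 @ $21 + 2 @ $19 = $19,538
LIFO COGS: 198 @ $19 + 157 @ $21 + 339 @ $20 + 225 @ $21 + 65 @ $18 = $19,734
Difference = |$19,538 − $19,734| = $196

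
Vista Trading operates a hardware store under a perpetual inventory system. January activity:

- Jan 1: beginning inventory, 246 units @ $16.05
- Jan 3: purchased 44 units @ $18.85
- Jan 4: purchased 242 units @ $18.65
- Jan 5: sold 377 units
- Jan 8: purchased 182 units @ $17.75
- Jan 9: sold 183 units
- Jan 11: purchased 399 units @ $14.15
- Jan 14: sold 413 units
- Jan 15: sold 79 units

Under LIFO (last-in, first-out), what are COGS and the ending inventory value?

COGS = $17,188.30; ending inventory = $979.05

Jan 5, 377 sold [LIFO — newest first]: 242 @ $18.65 + 44 @ $18.85 + 91 @ $16.05 = $6,803.25
Jan 9, 183 sold [LIFO — newest first]: 182 @ $17.75 + 1 @ $16.05 = $3,246.55
Jan 14, 413 sold [LIFO — newest first]: 399 @ $14.15 + 14 @ $16.05 = $5,870.55
Jan 15, 79 sold [LIFO — newest first]: 79 @ $16.05 = $1,267.95
Total COGS = $6,803.25 + $3,246.55 + $5,870.55 + $1,267.95 = $17,188.30
Ending inventory: 61 @ $16.05 = $979.05
Check: goods available $18,167.35 = COGS $17,188.30 + ending $979.05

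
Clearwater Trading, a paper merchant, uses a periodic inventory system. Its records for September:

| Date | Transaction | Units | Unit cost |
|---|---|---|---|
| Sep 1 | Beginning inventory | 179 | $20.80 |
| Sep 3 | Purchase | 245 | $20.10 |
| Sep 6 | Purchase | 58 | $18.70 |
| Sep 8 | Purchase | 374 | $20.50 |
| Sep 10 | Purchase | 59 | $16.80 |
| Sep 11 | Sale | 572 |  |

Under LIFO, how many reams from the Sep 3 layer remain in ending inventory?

Sep 11, 572 sold [LIFO — newest first]: 59 @ $16.80 + 374 @ $20.50 + 58 @ $18.70 + 81 @ $20.10 = $11,370.90
Ending inventory: 179 @ $20.80 + 164 @ $20.10 = $7,019.60

164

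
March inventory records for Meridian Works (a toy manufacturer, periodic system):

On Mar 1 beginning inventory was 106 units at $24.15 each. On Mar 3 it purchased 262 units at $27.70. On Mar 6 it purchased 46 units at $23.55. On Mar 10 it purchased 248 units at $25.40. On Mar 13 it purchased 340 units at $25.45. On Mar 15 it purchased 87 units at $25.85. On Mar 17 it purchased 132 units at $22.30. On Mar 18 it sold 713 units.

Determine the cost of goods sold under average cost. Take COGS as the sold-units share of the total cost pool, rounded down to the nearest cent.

Mar 18, sell 713: 713/1221 × $31,045.35 → $18,128.85
Ending inventory (cost pool remaining) = $12,916.50
Check: goods available $31,045.35 = COGS $18,128.85 + ending $12,916.50

COGS = $18,128.85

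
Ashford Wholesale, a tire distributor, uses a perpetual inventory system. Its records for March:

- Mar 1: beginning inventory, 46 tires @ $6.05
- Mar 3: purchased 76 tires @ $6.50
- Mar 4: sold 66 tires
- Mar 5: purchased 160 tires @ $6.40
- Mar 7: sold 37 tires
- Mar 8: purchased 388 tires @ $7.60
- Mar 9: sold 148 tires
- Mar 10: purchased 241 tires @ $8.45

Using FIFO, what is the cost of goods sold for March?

Mar 4, 66 sold [FIFO — oldest first]: 46 @ $6.05 + 20 @ $6.50 = $408.30
Mar 7, 37 sold [FIFO — oldest first]: 37 @ $6.50 = $240.50
Mar 9, 148 sold [FIFO — oldest first]: 19 @ $6.50 + 129 @ $6.40 = $949.10
Total COGS = $408.30 + $240.50 + $949.10 = $1,597.90
Ending inventory: 31 @ $6.40 + 388 @ $7.60 + 241 @ $8.45 = $5,183.65

COGS = $1,597.90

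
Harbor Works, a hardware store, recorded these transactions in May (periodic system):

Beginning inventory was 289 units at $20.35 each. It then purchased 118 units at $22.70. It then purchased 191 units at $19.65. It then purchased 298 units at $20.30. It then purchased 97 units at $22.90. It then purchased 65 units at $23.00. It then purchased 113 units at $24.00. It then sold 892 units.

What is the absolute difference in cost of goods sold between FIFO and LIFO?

FIFO COGS: 289 @ $20.35 + 118 @ $22.70 + 191 @ $19.65 + 294 @ $20.30 = $18,281.10
LIFO COGS: 113 @ $24.00 + 65 @ $23.00 + 97 @ $22.90 + 298 @ $20.30 + 191 @ $19.65 + 118 @ $22.70 + 10 @ $20.35 = $19,112.95
Difference = |$18,281.10 − $19,112.95| = $831.85

$831.85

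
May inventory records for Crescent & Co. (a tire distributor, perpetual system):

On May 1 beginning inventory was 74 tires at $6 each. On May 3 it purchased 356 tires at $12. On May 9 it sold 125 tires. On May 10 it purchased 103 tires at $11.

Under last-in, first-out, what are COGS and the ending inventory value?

May 9, 125 sold [LIFO — newest first]: 125 @ $12 = $1,500
Ending inventory: 74 @ $6 + 231 @ $12 + 103 @ $11 = $4,349
Check: goods available $5,849 = COGS $1,500 + ending $4,349

COGS = $1,500; ending inventory = $4,349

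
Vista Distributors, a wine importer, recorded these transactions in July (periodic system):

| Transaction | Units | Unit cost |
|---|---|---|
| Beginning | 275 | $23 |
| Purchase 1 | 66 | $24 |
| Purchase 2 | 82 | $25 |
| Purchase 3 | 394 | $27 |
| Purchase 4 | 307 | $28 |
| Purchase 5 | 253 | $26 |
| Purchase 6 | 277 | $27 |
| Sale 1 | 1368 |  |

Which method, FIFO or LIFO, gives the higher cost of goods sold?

LIFO

FIFO COGS: 275 @ $23 + 66 @ $24 + 82 @ $25 + 394 @ $27 + 307 @ $28 + 244 @ $26 = $35,537
LIFO COGS: 277 @ $27 + 253 @ $26 + 307 @ $28 + 394 @ $27 + 82 @ $25 + 55 @ $24 = $36,661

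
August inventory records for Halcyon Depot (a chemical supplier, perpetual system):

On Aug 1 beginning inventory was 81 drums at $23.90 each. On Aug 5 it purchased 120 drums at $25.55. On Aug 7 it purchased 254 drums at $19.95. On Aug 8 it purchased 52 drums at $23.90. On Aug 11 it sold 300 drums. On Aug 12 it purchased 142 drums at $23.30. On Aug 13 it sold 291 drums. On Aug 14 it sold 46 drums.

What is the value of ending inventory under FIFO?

Ending inventory = $279.60

Aug 11, 300 sold [FIFO — oldest first]: 81 @ $23.90 + 120 @ $25.55 + 99 @ $19.95 = $6,976.95
Aug 13, 291 sold [FIFO — oldest first]: 155 @ $19.95 + 52 @ $23.90 + 84 @ $23.30 = $6,292.25
Aug 14, 46 sold [FIFO — oldest first]: 46 @ $23.30 = $1,071.80
Total COGS = $6,976.95 + $6,292.25 + $1,071.80 = $14,341.00
Ending inventory: 12 @ $23.30 = $279.60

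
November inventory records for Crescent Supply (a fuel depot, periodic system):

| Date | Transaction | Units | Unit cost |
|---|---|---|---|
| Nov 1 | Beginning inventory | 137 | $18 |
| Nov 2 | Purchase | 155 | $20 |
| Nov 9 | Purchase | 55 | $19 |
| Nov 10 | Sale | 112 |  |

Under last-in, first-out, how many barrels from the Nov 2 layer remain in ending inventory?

Nov 10, 112 sold [LIFO — newest first]: 55 @ $19 + 57 @ $20 = $2,185
Ending inventory: 137 @ $18 + 98 @ $20 = $4,426

98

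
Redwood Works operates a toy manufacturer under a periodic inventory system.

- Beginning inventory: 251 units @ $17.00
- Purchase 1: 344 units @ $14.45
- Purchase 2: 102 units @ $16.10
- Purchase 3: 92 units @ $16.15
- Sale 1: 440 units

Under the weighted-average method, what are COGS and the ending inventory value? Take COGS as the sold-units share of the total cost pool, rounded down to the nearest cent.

Sale 1, sell 440: 440/789 × $12,365.80 → $6,896.01
Ending inventory (cost pool remaining) = $5,469.79
Check: goods available $12,365.80 = COGS $6,896.01 + ending $5,469.79

COGS = $6,896.01; ending inventory = $5,469.79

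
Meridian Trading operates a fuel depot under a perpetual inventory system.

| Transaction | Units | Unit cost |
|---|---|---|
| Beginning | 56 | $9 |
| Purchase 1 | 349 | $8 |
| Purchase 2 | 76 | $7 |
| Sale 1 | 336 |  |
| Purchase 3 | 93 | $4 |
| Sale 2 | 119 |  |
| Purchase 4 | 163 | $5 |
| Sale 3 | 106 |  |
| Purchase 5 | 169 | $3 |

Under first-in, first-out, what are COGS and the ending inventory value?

Sale 1 (336) [FIFO — oldest first]: 56 @ $9 + 280 @ $8 = $2,744
Sale 2 (119) [FIFO — oldest first]: 69 @ $8 + 50 @ $7 = $902
Sale 3 (106) [FIFO — oldest first]: 26 @ $7 + 80 @ $4 = $502
Total COGS = $2,744 + $902 + $502 = $4,148
Ending inventory: 13 @ $4 + 163 @ $5 + 169 @ $3 = $1,374

COGS = $4,148; ending inventory = $1,374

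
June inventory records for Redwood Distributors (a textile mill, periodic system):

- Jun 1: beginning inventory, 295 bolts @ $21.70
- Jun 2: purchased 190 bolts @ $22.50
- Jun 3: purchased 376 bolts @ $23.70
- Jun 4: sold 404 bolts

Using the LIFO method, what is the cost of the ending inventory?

Jun 4, 404 sold [LIFO — newest first]: 376 @ $23.70 + 28 @ $22.50 = $9,541.20
Ending inventory: 295 @ $21.70 + 162 @ $22.50 = $10,046.50

Ending inventory = $10,046.50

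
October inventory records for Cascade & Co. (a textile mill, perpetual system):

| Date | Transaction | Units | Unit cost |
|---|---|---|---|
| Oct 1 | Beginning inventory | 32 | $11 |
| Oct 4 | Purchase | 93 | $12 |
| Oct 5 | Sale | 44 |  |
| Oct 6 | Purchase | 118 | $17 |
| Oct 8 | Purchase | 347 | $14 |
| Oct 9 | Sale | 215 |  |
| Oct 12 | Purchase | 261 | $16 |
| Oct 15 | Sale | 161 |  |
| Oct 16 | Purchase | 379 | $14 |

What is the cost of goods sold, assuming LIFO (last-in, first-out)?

Oct 5, 44 sold [LIFO — newest first]: 44 @ $12 = $528
Oct 9, 215 sold [LIFO — newest first]: 215 @ $14 = $3,010
Oct 15, 161 sold [LIFO — newest first]: 161 @ $16 = $2,576
Total COGS = $528 + $3,010 + $2,576 = $6,114
Ending inventory: 32 @ $11 + 49 @ $12 + 118 @ $17 + 132 @ $14 + 100 @ $16 + 379 @ $14 = $11,700

COGS = $6,114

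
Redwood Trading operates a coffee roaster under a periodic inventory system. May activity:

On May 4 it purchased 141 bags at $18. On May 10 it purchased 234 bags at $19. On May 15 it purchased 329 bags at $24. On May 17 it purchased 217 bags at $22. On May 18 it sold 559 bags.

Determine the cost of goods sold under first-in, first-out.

May 18, 559 sold [FIFO — oldest first]: 141 @ $18 + 234 @ $19 + 184 @ $24 = $11,400
Ending inventory: 145 @ $24 + 217 @ $22 = $8,254

COGS = $11,400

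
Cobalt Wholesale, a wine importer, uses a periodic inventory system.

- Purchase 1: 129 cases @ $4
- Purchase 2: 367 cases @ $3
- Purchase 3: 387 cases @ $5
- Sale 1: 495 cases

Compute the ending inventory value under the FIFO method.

Ending inventory = $1,938

Sale 1 (495) [FIFO — oldest first]: 129 @ $4 + 366 @ $3 = $1,614
Ending inventory: 1 @ $3 + 387 @ $5 = $1,938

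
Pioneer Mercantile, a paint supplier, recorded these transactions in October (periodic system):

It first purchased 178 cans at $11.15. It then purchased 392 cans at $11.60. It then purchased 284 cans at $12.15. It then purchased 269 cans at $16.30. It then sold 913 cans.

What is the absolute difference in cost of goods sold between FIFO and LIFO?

$1,067.10

FIFO COGS: 178 @ $11.15 + 392 @ $11.60 + 284 @ $12.15 + 59 @ $16.30 = $10,944.20
LIFO COGS: 269 @ $16.30 + 284 @ $12.15 + 360 @ $11.60 = $12,011.30
Difference = |$10,944.20 − $12,011.30| = $1,067.10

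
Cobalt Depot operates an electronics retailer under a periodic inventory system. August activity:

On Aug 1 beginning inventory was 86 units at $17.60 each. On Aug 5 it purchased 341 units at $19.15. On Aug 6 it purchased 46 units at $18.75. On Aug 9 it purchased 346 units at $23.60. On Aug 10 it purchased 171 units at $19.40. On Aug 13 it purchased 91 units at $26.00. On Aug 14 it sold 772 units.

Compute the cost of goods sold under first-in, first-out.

COGS = $15,962.65

Aug 14, 772 sold [FIFO — oldest first]: 86 @ $17.60 + 341 @ $19.15 + 46 @ $18.75 + 299 @ $23.60 = $15,962.65
Ending inventory: 47 @ $23.60 + 171 @ $19.40 + 91 @ $26.00 = $6,792.60
Check: goods available $22,755.25 = COGS $15,962.65 + ending $6,792.60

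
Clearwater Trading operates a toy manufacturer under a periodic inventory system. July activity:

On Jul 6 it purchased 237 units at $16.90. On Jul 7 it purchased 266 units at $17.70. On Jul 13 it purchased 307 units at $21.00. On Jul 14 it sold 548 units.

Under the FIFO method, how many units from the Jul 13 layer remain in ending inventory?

262

Jul 14, 548 sold [FIFO — oldest first]: 237 @ $16.90 + 266 @ $17.70 + 45 @ $21.00 = $9,658.50
Ending inventory: 262 @ $21.00 = $5,502.00
Check: goods available $15,160.50 = COGS $9,658.50 + ending $5,502.00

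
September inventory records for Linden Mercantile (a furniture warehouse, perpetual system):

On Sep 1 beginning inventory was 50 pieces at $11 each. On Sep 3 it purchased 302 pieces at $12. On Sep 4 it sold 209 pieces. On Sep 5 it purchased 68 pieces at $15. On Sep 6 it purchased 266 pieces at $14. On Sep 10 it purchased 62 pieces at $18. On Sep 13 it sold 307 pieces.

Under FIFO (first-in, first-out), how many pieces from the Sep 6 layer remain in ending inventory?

170

Sep 4, 209 sold [FIFO — oldest first]: 50 @ $11 + 159 @ $12 = $2,458
Sep 13, 307 sold [FIFO — oldest first]: 143 @ $12 + 68 @ $15 + 96 @ $14 = $4,080
Total COGS = $2,458 + $4,080 = $6,538
Ending inventory: 170 @ $14 + 62 @ $18 = $3,496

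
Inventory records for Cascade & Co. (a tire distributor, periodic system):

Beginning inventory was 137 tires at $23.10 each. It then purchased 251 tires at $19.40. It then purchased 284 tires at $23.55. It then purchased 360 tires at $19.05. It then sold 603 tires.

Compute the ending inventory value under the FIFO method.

Ending inventory = $8,482.95

Sale 1 (603) [FIFO — oldest first]: 137 @ $23.10 + 251 @ $19.40 + 215 @ $23.55 = $13,097.35
Ending inventory: 69 @ $23.55 + 360 @ $19.05 = $8,482.95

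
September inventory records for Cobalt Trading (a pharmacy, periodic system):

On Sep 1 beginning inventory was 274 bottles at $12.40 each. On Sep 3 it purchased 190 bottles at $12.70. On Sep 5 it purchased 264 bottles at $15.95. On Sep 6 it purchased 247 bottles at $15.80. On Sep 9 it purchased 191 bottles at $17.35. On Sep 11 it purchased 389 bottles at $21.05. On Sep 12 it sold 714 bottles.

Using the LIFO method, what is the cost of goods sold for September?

COGS = $13,619.50

Sep 12, 714 sold [LIFO — newest first]: 389 @ $21.05 + 191 @ $17.35 + 134 @ $15.80 = $13,619.50
Ending inventory: 274 @ $12.40 + 190 @ $12.70 + 264 @ $15.95 + 113 @ $15.80 = $11,806.80
Check: goods available $25,426.30 = COGS $13,619.50 + ending $11,806.80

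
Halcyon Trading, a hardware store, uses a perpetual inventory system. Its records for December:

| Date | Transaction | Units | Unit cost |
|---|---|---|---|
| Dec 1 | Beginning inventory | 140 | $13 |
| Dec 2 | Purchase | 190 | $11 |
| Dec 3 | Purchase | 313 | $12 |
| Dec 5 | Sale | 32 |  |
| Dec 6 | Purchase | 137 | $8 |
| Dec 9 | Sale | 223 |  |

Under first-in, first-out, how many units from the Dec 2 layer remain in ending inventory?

75

Dec 5, 32 sold [FIFO — oldest first]: 32 @ $13 = $416
Dec 9, 223 sold [FIFO — oldest first]: 108 @ $13 + 115 @ $11 = $2,669
Total COGS = $416 + $2,669 = $3,085
Ending inventory: 75 @ $11 + 313 @ $12 + 137 @ $8 = $5,677
Check: goods available $8,762 = COGS $3,085 + ending $5,677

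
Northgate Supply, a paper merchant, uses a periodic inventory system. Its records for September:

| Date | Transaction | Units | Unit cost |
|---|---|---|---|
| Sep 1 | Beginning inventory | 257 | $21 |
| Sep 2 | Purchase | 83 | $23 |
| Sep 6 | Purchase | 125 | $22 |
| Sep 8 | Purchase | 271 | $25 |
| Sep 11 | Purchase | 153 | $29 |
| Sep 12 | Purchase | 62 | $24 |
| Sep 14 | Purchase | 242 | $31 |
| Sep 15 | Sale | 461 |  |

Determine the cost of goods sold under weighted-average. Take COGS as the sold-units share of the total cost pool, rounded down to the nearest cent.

Sep 15, sell 461: 461/1193 × $30,258.00 → $11,692.32
Ending inventory (cost pool remaining) = $18,565.68

COGS = $11,692.32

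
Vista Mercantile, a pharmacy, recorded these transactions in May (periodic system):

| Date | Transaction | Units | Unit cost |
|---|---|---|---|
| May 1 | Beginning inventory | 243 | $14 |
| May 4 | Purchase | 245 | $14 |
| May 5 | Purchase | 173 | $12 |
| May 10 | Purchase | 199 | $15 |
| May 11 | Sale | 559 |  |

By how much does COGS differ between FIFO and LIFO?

FIFO COGS: 243 @ $14 + 245 @ $14 + 71 @ $12 = $7,684
LIFO COGS: 199 @ $15 + 173 @ $12 + 187 @ $14 = $7,679
Difference = |$7,684 − $7,679| = $5

$5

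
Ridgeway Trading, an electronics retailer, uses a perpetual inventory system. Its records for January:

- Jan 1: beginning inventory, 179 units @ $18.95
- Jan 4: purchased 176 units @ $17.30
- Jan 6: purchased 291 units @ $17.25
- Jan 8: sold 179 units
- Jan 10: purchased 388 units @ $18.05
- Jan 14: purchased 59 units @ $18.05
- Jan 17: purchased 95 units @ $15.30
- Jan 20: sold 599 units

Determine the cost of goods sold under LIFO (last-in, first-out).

Jan 8, 179 sold [LIFO — newest first]: 179 @ $17.25 = $3,087.75
Jan 20, 599 sold [LIFO — newest first]: 95 @ $15.30 + 59 @ $18.05 + 388 @ $18.05 + 57 @ $17.25 = $10,505.10
Total COGS = $3,087.75 + $10,505.10 = $13,592.85
Ending inventory: 179 @ $18.95 + 176 @ $17.30 + 55 @ $17.25 = $7,385.60
Check: goods available $20,978.45 = COGS $13,592.85 + ending $7,385.60

COGS = $13,592.85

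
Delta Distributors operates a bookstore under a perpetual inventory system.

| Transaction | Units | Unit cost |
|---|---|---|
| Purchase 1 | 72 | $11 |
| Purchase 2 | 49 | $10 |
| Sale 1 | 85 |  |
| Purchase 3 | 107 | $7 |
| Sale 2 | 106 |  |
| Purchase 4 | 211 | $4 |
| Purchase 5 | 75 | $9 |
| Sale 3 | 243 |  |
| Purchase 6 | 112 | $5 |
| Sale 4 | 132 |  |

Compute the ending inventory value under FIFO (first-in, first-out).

Sale 1 (85) [FIFO — oldest first]: 72 @ $11 + 13 @ $10 = $922
Sale 2 (106) [FIFO — oldest first]: 36 @ $10 + 70 @ $7 = $850
Sale 3 (243) [FIFO — oldest first]: 37 @ $7 + 206 @ $4 = $1,083
Sale 4 (132) [FIFO — oldest first]: 5 @ $4 + 75 @ $9 + 52 @ $5 = $955
Total COGS = $922 + $850 + $1,083 + $955 = $3,810
Ending inventory: 60 @ $5 = $300
Check: goods available $4,110 = COGS $3,810 + ending $300

Ending inventory = $300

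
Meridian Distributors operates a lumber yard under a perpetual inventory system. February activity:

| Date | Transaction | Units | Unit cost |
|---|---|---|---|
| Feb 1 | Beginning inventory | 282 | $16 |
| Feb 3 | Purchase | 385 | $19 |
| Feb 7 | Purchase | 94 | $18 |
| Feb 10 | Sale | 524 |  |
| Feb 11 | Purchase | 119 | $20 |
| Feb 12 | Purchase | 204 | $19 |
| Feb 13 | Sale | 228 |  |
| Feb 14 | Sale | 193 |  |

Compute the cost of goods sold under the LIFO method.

Feb 10, 524 sold [LIFO — newest first]: 94 @ $18 + 385 @ $19 + 45 @ $16 = $9,727
Feb 13, 228 sold [LIFO — newest first]: 204 @ $19 + 24 @ $20 = $4,356
Feb 14, 193 sold [LIFO — newest first]: 95 @ $20 + 98 @ $16 = $3,468
Total COGS = $9,727 + $4,356 + $3,468 = $17,551
Ending inventory: 139 @ $16 = $2,224
Check: goods available $19,775 = COGS $17,551 + ending $2,224

COGS = $17,551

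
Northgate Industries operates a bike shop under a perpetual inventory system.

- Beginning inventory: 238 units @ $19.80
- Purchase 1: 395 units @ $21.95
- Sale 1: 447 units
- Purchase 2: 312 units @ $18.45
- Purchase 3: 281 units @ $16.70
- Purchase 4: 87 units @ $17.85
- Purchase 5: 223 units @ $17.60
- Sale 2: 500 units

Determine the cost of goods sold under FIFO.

Sale 1 (447) [FIFO — oldest first]: 238 @ $19.80 + 209 @ $21.95 = $9,299.95
Sale 2 (500) [FIFO — oldest first]: 186 @ $21.95 + 312 @ $18.45 + 2 @ $16.70 = $9,872.50
Total COGS = $9,299.95 + $9,872.50 = $19,172.45
Ending inventory: 279 @ $16.70 + 87 @ $17.85 + 223 @ $17.60 = $10,137.05

COGS = $19,172.45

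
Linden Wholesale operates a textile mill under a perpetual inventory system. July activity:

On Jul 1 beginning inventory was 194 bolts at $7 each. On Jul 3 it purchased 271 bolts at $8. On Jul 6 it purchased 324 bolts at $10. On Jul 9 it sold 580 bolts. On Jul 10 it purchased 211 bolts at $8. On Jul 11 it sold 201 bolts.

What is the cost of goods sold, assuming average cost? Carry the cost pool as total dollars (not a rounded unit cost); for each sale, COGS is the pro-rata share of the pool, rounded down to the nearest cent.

After Jul 1: 194 on hand, pool $1,358.00 (≈ $7.0000 each)
After Jul 3: 465 on hand, pool $3,526.00 (≈ $7.5828 each)
After Jul 6: 789 on hand, pool $6,766.00 (≈ $8.5754 each)
Jul 9, sell 580: 580/789 × $6,766.00 → $4,973.73
After Jul 10: 420 on hand, pool $3,480.27 (≈ $8.2864 each)
Jul 11, sell 201: 201/420 × $3,480.27 → $1,665.55
Total COGS = $4,973.73 + $1,665.55 = $6,639.28
Ending inventory (cost pool remaining) = $1,814.72
Check: goods available $8,454.00 = COGS $6,639.28 + ending $1,814.72

COGS = $6,639.28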